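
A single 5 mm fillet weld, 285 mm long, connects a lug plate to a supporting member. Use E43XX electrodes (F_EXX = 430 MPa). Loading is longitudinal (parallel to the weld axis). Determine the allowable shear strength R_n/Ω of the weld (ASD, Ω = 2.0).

R_n/Ω ≈ 130 kN

Effective throat t_e = 0.707 × 5 = 3.535 mm.
Total length L = 285 mm; A_we = 3.535 × 285 = 1007 mm².
F_nw = 0.6 F_EXX = 0.6 × 430 = 258 MPa.
R_n = 258 × 1007 × 10⁻³ = 259.9 kN; R_n/Ω = 259.9/2.0 = 130 kN.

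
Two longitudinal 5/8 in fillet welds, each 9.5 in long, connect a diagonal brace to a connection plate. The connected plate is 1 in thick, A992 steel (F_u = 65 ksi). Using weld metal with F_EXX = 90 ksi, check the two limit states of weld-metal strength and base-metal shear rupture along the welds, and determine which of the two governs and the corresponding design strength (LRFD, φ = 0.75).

t_e = 0.707 × 0.625 = 0.4419 in; L = 19 in.
Weld metal: φR_n = 0.75 × 0.6 × 90 × 0.4419 × 19 = 340 kip.
Base metal (shear rupture): φR_n = 0.75 × 0.6 × 65 × 1 × 19 = 555.8 kip.
Governing: weld metal.

φR_n ≈ 340 kip (weld metal governs)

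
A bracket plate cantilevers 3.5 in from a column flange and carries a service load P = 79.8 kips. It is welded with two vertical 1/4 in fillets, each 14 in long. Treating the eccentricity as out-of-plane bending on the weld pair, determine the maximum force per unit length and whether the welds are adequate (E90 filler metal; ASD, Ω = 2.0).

f_max ≈ 5.14 kip/in; NOT adequate

E90XX → F_EXX = 90 ksi.
L_w = 2 × 14 = 28 in; section modulus (unit throat) S = 2 × L²/6 = 65.33 in².
Direct shear f_v = P/L_w = 79.8/28 = 2.85 kip/in.
Moment M = P × e = 79.8 × 3.5 = 279.3 kip·in; bending f_b = M/S = 4.275 kip/in.
f_max = √(f_v² + f_b²) = √(2.85² + 4.275²) = 5.138 kip/in.
r_n/Ω = (1/2.0) × 0.6 × 90 × (0.707 × 0.25) = 4.772 kip/in → NOT adequate.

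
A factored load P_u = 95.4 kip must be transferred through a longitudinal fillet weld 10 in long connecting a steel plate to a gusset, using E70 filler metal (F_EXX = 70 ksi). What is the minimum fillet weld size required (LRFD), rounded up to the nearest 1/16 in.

w = 7/16 in

Total weld length L = 10 in.
Required throat t_e = P_u / (φ × 0.6 F_EXX × L) = 95.4 / (0.75 × 0.6 × 70 × 10) = 0.3029 in.
Required leg w = t_e / 0.707 = 0.4284 in → use 7/16 in.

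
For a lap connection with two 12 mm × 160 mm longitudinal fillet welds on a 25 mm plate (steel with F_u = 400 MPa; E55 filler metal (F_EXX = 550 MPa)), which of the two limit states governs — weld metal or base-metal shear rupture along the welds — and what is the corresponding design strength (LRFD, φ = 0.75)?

φR_n ≈ 672 kN (weld metal governs)

t_e = 0.707 × 12 = 8.484 mm; L = 320 mm.
Weld metal: φR_n = 0.75 × 0.6 × 550 × 8.484 × 320 × 10⁻³ = 671.9 kN.
Base metal (shear rupture): φR_n = 0.75 × 0.6 × 400 × 25 × 320 × 10⁻³ = 1440 kN.
Governing: weld metal.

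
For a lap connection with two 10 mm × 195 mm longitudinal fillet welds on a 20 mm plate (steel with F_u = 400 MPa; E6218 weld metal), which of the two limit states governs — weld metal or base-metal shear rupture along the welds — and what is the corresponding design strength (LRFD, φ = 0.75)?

φR_n ≈ 769 kN (weld metal governs)

E62XX → F_EXX = 620 MPa.
t_e = 0.707 × 10 = 7.07 mm; L = 390 mm.
Weld metal: φR_n = 0.75 × 0.6 × 620 × 7.07 × 390 × 10⁻³ = 769.3 kN.
Base metal (shear rupture): φR_n = 0.75 × 0.6 × 400 × 20 × 390 × 10⁻³ = 1404 kN.
Governing: weld metal.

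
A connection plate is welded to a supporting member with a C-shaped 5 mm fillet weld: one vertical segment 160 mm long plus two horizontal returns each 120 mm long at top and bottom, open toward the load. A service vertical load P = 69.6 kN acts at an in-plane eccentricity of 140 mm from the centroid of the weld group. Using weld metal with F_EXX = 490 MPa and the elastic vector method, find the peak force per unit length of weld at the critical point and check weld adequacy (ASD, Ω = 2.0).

f_max ≈ 589 N/mm; NOT adequate

Total weld length L_w = 400 mm. Treat welds as unit-width lines.
Centroid: x̄ = 2×120×60 / 400 = 36 mm from the vertical weld.
Polar moment about centroid: J = I_x + I_y = [160³/12 + 2×120×80²] + [160×36² + 2(120³/12 + 120×24²)] = 2511000 mm³.
Direct shear f_v = P/L_w = 69.6×10³ / 400 = 174 N/mm (vertical).
Torsion M = P·e = 69.6×10³ × 140 = 9744000 N·mm.
Critical point at (x, y) = (84, 80) from centroid. f_tx = M·y/J = 310.5 N/mm; f_ty = M·x/J = 326 N/mm.
Resultant f_max = √[f_tx² + (f_v + f_ty)²] = √[310.5² + (174 + 326)²] = 588.5 N/mm.
Capacity per unit length: r_n/Ω = (1/2.0) × 0.6 × 490 × (0.707 × 5) = 519.6 N/mm.
588.5 > 519.6 → NOT adequate.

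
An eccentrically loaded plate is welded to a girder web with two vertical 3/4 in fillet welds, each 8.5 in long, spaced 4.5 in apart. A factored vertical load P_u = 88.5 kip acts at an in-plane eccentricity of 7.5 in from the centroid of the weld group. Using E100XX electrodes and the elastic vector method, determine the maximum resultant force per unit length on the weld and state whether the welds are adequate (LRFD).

E100XX → F_EXX = 100 ksi.
Total weld length L_w = 17 in. Treat welds as unit-width lines.
Polar moment about centroid: J = 2[d³/12 + d(b/2)²] = 2[8.5³/12 + 8.5×2.25²] = 188.4 in³.
Direct shear f_v = P/L_w = 88.5 / 17 = 5.206 kip/in (vertical).
Torsion M = P·e = 88.5 × 7.5 = 663.75 kip·in.
Critical point at (x, y) = (2.25, 4.25) from centroid. f_tx = M·y/J = 14.97 kip/in; f_ty = M·x/J = 7.926 kip/in.
Resultant f_max = √[f_tx² + (f_v + f_ty)²] = √[14.97² + (5.206 + 7.926)²] = 19.92 kip/in.
Capacity per unit length: φr_n = 0.75 × 0.6 × 100 × (0.707 × 0.75) = 23.86 kip/in.
19.92 ≤ 23.86 → adequate.

f_max ≈ 19.9 kip/in; adequate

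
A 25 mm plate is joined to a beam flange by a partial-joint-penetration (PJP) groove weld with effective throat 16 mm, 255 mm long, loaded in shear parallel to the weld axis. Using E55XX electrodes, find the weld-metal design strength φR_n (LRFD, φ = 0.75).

E55XX → F_EXX = 550 MPa.
Effective throat (given) t_e = 16 mm.
A_we = 16 × 255 = 4080 mm².
F_nw = 0.6 F_EXX = 330 MPa.
φR_n = 0.75 × 330 × 4080 × 10⁻³ = 1010 kN.

φR_n ≈ 1010 kN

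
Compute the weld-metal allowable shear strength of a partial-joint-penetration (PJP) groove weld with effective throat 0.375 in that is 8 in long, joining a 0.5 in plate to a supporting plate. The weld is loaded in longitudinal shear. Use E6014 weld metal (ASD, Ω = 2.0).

E60XX → F_EXX = 60 ksi.
Effective throat (given) t_e = 0.375 in.
A_we = 0.375 × 8 = 3 in².
F_nw = 0.6 F_EXX = 36 ksi.
R_n/Ω = (36 × 3) / 2.0 = 54 kip.

R_n/Ω ≈ 54 kip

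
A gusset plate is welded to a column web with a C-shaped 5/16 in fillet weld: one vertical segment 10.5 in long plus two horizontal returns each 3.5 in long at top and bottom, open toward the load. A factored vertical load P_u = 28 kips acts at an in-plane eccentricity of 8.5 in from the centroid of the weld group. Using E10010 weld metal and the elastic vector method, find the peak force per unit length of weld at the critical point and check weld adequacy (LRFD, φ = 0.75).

f_max ≈ 5.51 kip/in; adequate

E100XX → F_EXX = 100 ksi.
Total weld length L_w = 17.5 in. Treat welds as unit-width lines.
Centroid: x̄ = 2×3.5×1.75 / 17.5 = 0.7 in from the vertical weld.
Polar moment about centroid: J = I_x + I_y = [10.5³/12 + 2×3.5×5.25²] + [10.5×0.7² + 2(3.5³/12 + 3.5×1.05²)] = 309.4 in³.
Direct shear f_v = P/L_w = 28 / 17.5 = 1.6 kip/in (vertical).
Torsion M = P·e = 28 × 8.5 = 238 kip·in.
Critical point at (x, y) = (2.8, 5.25) from centroid. f_tx = M·y/J = 4.038 kip/in; f_ty = M·x/J = 2.154 kip/in.
Resultant f_max = √[f_tx² + (f_v + f_ty)²] = √[4.038² + (1.6 + 2.154)²] = 5.513 kip/in.
Capacity per unit length: φr_n = 0.75 × 0.6 × 100 × (0.707 × 0.3125) = 9.942 kip/in.
5.513 ≤ 9.942 → adequate.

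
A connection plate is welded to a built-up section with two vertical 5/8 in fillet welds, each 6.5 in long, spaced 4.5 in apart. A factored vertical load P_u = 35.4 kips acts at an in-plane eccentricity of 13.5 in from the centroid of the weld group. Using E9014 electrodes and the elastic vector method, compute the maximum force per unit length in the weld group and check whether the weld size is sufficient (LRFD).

E90XX → F_EXX = 90 ksi.
Total weld length L_w = 13 in. Treat welds as unit-width lines.
Polar moment about centroid: J = 2[d³/12 + d(b/2)²] = 2[6.5³/12 + 6.5×2.25²] = 111.6 in³.
Direct shear f_v = P/L_w = 35.4 / 13 = 2.723 kip/in (vertical).
Torsion M = P·e = 35.4 × 13.5 = 477.9 kip·in.
Critical point at (x, y) = (2.25, 3.25) from centroid. f_tx = M·y/J = 13.92 kip/in; f_ty = M·x/J = 9.637 kip/in.
Resultant f_max = √[f_tx² + (f_v + f_ty)²] = √[13.92² + (2.723 + 9.637)²] = 18.61 kip/in.
Capacity per unit length: φr_n = 0.75 × 0.6 × 90 × (0.707 × 0.625) = 17.9 kip/in.
18.61 > 17.9 → NOT adequate.

f_max ≈ 18.6 kip/in; NOT adequate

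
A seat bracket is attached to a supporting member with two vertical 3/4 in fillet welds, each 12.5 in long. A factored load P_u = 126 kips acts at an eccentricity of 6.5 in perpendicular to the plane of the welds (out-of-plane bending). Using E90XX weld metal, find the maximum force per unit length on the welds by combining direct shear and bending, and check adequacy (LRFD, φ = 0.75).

f_max ≈ 16.5 kip/in; adequate

E90XX → F_EXX = 90 ksi.
L_w = 2 × 12.5 = 25 in; section modulus (unit throat) S = 2 × L²/6 = 52.08 in².
Direct shear f_v = P/L_w = 126/25 = 5.04 kip/in.
Moment M = P × e = 126 × 6.5 = 819 kip·in; bending f_b = M/S = 15.72 kip/in.
f_max = √(f_v² + f_b²) = √(5.04² + 15.72²) = 16.51 kip/in.
φr_n = 0.75 × 0.6 × 90 × (0.707 × 0.75) = 21.48 kip/in → adequate.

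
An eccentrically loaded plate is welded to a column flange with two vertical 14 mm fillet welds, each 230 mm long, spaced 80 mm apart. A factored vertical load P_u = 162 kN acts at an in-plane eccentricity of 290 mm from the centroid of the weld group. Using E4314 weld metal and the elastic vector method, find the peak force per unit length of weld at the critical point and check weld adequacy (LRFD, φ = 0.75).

f_max ≈ 2210 N/mm; NOT adequate

E43XX → F_EXX = 430 MPa.
Total weld length L_w = 460 mm. Treat welds as unit-width lines.
Polar moment about centroid: J = 2[d³/12 + d(b/2)²] = 2[230³/12 + 230×40²] = 2764000 mm³.
Direct shear f_v = P/L_w = 162×10³ / 460 = 352.2 N/mm (vertical).
Torsion M = P·e = 162×10³ × 290 = 46980000 N·mm.
Critical point at (x, y) = (40, 115) from centroid. f_tx = M·y/J = 1955 N/mm; f_ty = M·x/J = 679.9 N/mm.
Resultant f_max = √[f_tx² + (f_v + f_ty)²] = √[1955² + (352.2 + 679.9)²] = 2211 N/mm.
Capacity per unit length: φr_n = 0.75 × 0.6 × 430 × (0.707 × 14) = 1915 N/mm.
2211 > 1915 → NOT adequate.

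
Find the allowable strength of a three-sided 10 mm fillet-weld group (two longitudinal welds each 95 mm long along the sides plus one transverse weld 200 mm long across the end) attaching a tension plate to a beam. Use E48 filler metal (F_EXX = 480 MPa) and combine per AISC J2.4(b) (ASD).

t_e = 0.707 × 10 = 7.07 mm.
R_nwl = 0.6 × 480 × 7.07 × 190 × 10⁻³ = 386.9 kN (longitudinal, 2 welds).
R_nwt = 0.6 × 480 × 7.07 × 200 × 10⁻³ = 407.2 kN (transverse, base value).
(i) R_nwl + R_nwt = 794.1 kN; (ii) 0.85 R_nwl + 1.5 R_nwt = 939.7 kN.
R_n = max = 939.7 kN [governs: (ii)]; R_n/Ω = 469.8 kN.

R_n/Ω ≈ 470 kN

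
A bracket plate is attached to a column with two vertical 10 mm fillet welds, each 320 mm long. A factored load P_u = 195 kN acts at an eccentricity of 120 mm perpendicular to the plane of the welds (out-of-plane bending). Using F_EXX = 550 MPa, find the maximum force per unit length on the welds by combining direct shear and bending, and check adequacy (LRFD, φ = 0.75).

f_max ≈ 750 N/mm; adequate

L_w = 2 × 320 = 640 mm; section modulus (unit throat) S = 2 × L²/6 = 34130 mm².
Direct shear f_v = P/L_w = 195×10³/640 = 304.7 N/mm.
Moment M = P × e = 195×10³ × 120 = 23400000 N·mm; bending f_b = M/S = 685.5 N/mm.
f_max = √(f_v² + f_b²) = √(304.7² + 685.5²) = 750.2 N/mm.
φr_n = 0.75 × 0.6 × 550 × (0.707 × 10) = 1750 N/mm → adequate.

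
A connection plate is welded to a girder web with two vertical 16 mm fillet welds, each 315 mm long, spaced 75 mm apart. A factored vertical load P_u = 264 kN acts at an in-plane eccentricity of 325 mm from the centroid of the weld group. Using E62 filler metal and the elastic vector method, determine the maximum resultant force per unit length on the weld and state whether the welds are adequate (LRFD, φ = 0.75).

E62XX → F_EXX = 620 MPa.
Total weld length L_w = 630 mm. Treat welds as unit-width lines.
Polar moment about centroid: J = 2[d³/12 + d(b/2)²] = 2[315³/12 + 315×37.5²] = 6095000 mm³.
Direct shear f_v = P/L_w = 264×10³ / 630 = 419 N/mm (vertical).
Torsion M = P·e = 264×10³ × 325 = 85800000 N·mm.
Critical point at (x, y) = (37.5, 157.5) from centroid. f_tx = M·y/J = 2217 N/mm; f_ty = M·x/J = 527.9 N/mm.
Resultant f_max = √[f_tx² + (f_v + f_ty)²] = √[2217² + (419 + 527.9)²] = 2411 N/mm.
Capacity per unit length: φr_n = 0.75 × 0.6 × 620 × (0.707 × 16) = 3156 N/mm.
2411 ≤ 3156 → adequate.

f_max ≈ 2410 N/mm; adequate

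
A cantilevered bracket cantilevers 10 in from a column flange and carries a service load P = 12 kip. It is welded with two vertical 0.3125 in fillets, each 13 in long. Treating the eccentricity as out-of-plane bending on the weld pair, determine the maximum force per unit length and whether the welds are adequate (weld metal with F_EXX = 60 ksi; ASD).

L_w = 2 × 13 = 26 in; section modulus (unit throat) S = 2 × L²/6 = 56.33 in².
Direct shear f_v = P/L_w = 12/26 = 0.4615 kip/in.
Moment M = P × e = 12 × 10 = 120 kip·in; bending f_b = M/S = 2.13 kip/in.
f_max = √(f_v² + f_b²) = √(0.4615² + 2.13²) = 2.18 kip/in.
r_n/Ω = (1/2.0) × 0.6 × 60 × (0.707 × 0.3125) = 3.977 kip/in → adequate.

f_max ≈ 2.18 kip/in; adequate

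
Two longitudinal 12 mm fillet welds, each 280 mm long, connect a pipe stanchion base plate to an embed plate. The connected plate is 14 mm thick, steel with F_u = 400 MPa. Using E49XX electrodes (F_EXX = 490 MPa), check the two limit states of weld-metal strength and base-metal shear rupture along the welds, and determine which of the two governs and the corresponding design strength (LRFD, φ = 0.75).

t_e = 0.707 × 12 = 8.484 mm; L = 560 mm.
Weld metal: φR_n = 0.75 × 0.6 × 490 × 8.484 × 560 × 10⁻³ = 1048 kN.
Base metal (shear rupture): φR_n = 0.75 × 0.6 × 400 × 14 × 560 × 10⁻³ = 1411 kN.
Governing: weld metal.

φR_n ≈ 1050 kN (weld metal governs)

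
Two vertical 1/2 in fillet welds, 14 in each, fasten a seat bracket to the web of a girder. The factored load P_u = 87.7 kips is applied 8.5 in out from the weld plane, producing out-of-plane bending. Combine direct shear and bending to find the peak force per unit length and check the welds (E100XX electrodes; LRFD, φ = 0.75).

f_max ≈ 11.8 kip/in; adequate

E100XX → F_EXX = 100 ksi.
L_w = 2 × 14 = 28 in; section modulus (unit throat) S = 2 × L²/6 = 65.33 in².
Direct shear f_v = P/L_w = 87.7/28 = 3.132 kip/in.
Moment M = P × e = 87.7 × 8.5 = 745.45 kip·in; bending f_b = M/S = 11.41 kip/in.
f_max = √(f_v² + f_b²) = √(3.132² + 11.41²) = 11.83 kip/in.
φr_n = 0.75 × 0.6 × 100 × (0.707 × 0.5) = 15.91 kip/in → adequate.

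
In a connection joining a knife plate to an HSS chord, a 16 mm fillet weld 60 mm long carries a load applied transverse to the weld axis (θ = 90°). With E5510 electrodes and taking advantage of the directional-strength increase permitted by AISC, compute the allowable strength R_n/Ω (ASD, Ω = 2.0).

R_n/Ω ≈ 168 kN

E55XX → F_EXX = 550 MPa.
t_e = 0.707 × 16 = 11.31 mm; A_we = 11.31 × 60 = 678.7 mm².
Directional factor: 1.0 + 0.5 sin^1.5(90°) = 1.5.
F_nw = 0.6 × 550 × 1.5 = 495 MPa.
R_n/Ω = (495 × 678.7) / 2.0 × 10⁻³ = 168 kN.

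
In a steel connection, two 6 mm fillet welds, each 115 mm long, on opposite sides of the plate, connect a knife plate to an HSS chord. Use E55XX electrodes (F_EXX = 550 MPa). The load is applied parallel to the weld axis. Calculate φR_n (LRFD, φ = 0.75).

Effective throat t_e = 0.707 × 6 = 4.242 mm.
Total length L = 230 mm; A_we = 4.242 × 230 = 975.7 mm².
F_nw = 0.6 F_EXX = 0.6 × 550 = 330 MPa.
φR_n = 0.75 × 330 × 975.7 × 10⁻³ = 241.5 kN.

φR_n ≈ 241 kN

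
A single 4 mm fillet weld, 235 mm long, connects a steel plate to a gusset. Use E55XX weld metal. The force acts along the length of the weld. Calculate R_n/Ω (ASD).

E55XX → F_EXX = 550 MPa.
Effective throat t_e = 0.707 × 4 = 2.828 mm.
Total length L = 235 mm; A_we = 2.828 × 235 = 664.6 mm².
F_nw = 0.6 F_EXX = 0.6 × 550 = 330 MPa.
R_n = 330 × 664.6 × 10⁻³ = 219.3 kN; R_n/Ω = 219.3/2.0 = 109.7 kN.

R_n/Ω ≈ 110 kN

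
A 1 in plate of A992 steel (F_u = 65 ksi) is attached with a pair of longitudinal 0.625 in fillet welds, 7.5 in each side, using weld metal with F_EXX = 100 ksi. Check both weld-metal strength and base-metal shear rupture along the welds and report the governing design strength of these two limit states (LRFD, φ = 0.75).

φR_n ≈ 298 kip (weld metal governs)

t_e = 0.707 × 0.625 = 0.4419 in; L = 15 in.
Weld metal: φR_n = 0.75 × 0.6 × 100 × 0.4419 × 15 = 298.3 kip.
Base metal (shear rupture): φR_n = 0.75 × 0.6 × 65 × 1 × 15 = 438.8 kip.
Governing: weld metal.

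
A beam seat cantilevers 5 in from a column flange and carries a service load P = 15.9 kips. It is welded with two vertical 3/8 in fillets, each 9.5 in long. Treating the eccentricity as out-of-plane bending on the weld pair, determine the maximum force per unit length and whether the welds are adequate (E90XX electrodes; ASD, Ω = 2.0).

f_max ≈ 2.77 kip/in; adequate

E90XX → F_EXX = 90 ksi.
L_w = 2 × 9.5 = 19 in; section modulus (unit throat) S = 2 × L²/6 = 30.08 in².
Direct shear f_v = P/L_w = 15.9/19 = 0.8368 kip/in.
Moment M = P × e = 15.9 × 5 = 79.5 kip·in; bending f_b = M/S = 2.643 kip/in.
f_max = √(f_v² + f_b²) = √(0.8368² + 2.643²) = 2.772 kip/in.
r_n/Ω = (1/2.0) × 0.6 × 90 × (0.707 × 0.375) = 7.158 kip/in → adequate.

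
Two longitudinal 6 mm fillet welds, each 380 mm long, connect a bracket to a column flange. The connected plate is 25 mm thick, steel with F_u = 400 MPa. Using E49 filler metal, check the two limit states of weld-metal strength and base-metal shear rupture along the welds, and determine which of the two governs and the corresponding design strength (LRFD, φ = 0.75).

E49XX → F_EXX = 490 MPa.
t_e = 0.707 × 6 = 4.242 mm; L = 760 mm.
Weld metal: φR_n = 0.75 × 0.6 × 490 × 4.242 × 760 × 10⁻³ = 710.9 kN.
Base metal (shear rupture): φR_n = 0.75 × 0.6 × 400 × 25 × 760 × 10⁻³ = 3420 kN.
Governing: weld metal.

φR_n ≈ 711 kN (weld metal governs)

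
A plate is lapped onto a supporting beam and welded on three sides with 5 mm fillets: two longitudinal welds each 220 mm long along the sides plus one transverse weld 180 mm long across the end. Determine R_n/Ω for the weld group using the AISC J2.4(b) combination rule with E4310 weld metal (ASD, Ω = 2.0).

R_n/Ω ≈ 294 kN

E43XX → F_EXX = 430 MPa.
t_e = 0.707 × 5 = 3.535 mm.
R_nwl = 0.6 × 430 × 3.535 × 440 × 10⁻³ = 401.3 kN (longitudinal, 2 welds).
R_nwt = 0.6 × 430 × 3.535 × 180 × 10⁻³ = 164.2 kN (transverse, base value).
(i) R_nwl + R_nwt = 565.5 kN; (ii) 0.85 R_nwl + 1.5 R_nwt = 587.3 kN.
R_n = max = 587.3 kN [governs: (ii)]; R_n/Ω = 293.7 kN.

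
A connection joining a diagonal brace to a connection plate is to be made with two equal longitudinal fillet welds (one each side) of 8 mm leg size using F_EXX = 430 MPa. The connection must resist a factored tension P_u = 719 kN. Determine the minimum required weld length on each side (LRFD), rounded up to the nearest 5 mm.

L = 330 mm on each side

Throat t_e = 0.707 × 8 = 5.656 mm.
φr_n = 0.75 × 0.6 × 430 × 5.656 × 10⁻³ = 1.094 kN/mm.
L_req = P_u / φr_n = 719 / 1.094 = 657 mm total.
Per side: 657 / 2 = 328.5 mm.
Round up → use L = 330 mm on each side.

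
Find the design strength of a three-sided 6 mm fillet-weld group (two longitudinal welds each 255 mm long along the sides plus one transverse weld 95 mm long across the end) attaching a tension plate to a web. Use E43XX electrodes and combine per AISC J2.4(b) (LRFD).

E43XX → F_EXX = 430 MPa.
t_e = 0.707 × 6 = 4.242 mm.
R_nwl = 0.6 × 430 × 4.242 × 510 × 10⁻³ = 558.2 kN (longitudinal, 2 welds).
R_nwt = 0.6 × 430 × 4.242 × 95 × 10⁻³ = 104 kN (transverse, base value).
(i) R_nwl + R_nwt = 662.1 kN; (ii) 0.85 R_nwl + 1.5 R_nwt = 630.4 kN.
R_n = max = 662.1 kN [governs: (i)]; φR_n = 496.6 kN.

φR_n ≈ 497 kN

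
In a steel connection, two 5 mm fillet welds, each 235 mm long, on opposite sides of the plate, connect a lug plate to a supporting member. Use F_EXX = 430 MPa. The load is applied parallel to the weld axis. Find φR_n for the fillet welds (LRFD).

Effective throat t_e = 0.707 × 5 = 3.535 mm.
Total length L = 470 mm; A_we = 3.535 × 470 = 1661 mm².
F_nw = 0.6 F_EXX = 0.6 × 430 = 258 MPa.
φR_n = 0.75 × 258 × 1661 × 10⁻³ = 321.5 kN.

φR_n ≈ 321 kN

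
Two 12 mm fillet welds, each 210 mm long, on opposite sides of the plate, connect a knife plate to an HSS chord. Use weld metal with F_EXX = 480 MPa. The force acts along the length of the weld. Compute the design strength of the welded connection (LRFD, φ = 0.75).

φR_n ≈ 770 kN

Effective throat t_e = 0.707 × 12 = 8.484 mm.
Total length L = 420 mm; A_we = 8.484 × 420 = 3563 mm².
F_nw = 0.6 F_EXX = 0.6 × 480 = 288 MPa.
φR_n = 0.75 × 288 × 3563 × 10⁻³ = 769.7 kN.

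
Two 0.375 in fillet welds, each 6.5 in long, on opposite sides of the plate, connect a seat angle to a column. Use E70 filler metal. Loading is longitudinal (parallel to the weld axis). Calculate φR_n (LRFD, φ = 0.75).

φR_n ≈ 109 kip

E70XX → F_EXX = 70 ksi.
Effective throat t_e = 0.707 × 0.375 = 0.2651 in.
Total length L = 13 in; A_we = 0.2651 × 13 = 3.447 in².
F_nw = 0.6 F_EXX = 0.6 × 70 = 42 ksi.
φR_n = 0.75 × 42 × 3.447 = 108.6 kip.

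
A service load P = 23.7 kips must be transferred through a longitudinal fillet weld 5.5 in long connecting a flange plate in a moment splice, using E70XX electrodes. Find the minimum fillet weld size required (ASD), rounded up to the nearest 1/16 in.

w = 5/16 in

E70XX → F_EXX = 70 ksi.
Total weld length L = 5.5 in.
Required throat t_e = P × Ω / (0.6 F_EXX × L) = 23.7 × 2.0 / (0.6 × 70 × 5.5) = 0.2052 in.
Required leg w = t_e / 0.707 = 0.2902 in → use 5/16 in.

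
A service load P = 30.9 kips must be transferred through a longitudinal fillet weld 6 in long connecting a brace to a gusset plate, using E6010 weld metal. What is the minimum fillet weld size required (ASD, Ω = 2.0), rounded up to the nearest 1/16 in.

E60XX → F_EXX = 60 ksi.
Total weld length L = 6 in.
Required throat t_e = P × Ω / (0.6 F_EXX × L) = 30.9 × 2.0 / (0.6 × 60 × 6) = 0.2861 in.
Required leg w = t_e / 0.707 = 0.4047 in → use 7/16 in.

w = 7/16 in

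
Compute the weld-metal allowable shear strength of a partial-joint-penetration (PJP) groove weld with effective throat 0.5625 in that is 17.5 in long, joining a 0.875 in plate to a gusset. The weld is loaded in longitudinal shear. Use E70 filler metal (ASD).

E70XX → F_EXX = 70 ksi.
Effective throat (given) t_e = 0.5625 in.
A_we = 0.5625 × 17.5 = 9.844 in².
F_nw = 0.6 F_EXX = 42 ksi.
R_n/Ω = (42 × 9.844) / 2.0 = 206.7 kips.

R_n/Ω ≈ 207 kips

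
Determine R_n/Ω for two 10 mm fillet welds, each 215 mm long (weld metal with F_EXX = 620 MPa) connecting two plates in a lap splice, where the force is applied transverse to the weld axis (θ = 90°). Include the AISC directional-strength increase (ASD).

R_n/Ω ≈ 848 kN

t_e = 0.707 × 10 = 7.07 mm; A_we = 7.07 × 430 = 3040 mm².
Directional factor: 1.0 + 0.5 sin^1.5(90°) = 1.5.
F_nw = 0.6 × 620 × 1.5 = 558 MPa.
R_n/Ω = (558 × 3040) / 2.0 × 10⁻³ = 848.2 kN.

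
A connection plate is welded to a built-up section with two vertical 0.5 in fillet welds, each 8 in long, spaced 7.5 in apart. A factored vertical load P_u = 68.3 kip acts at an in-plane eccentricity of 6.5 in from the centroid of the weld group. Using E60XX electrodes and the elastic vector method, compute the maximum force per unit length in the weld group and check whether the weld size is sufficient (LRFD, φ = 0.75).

f_max ≈ 11.2 kip/in; NOT adequate

E60XX → F_EXX = 60 ksi.
Total weld length L_w = 16 in. Treat welds as unit-width lines.
Polar moment about centroid: J = 2[d³/12 + d(b/2)²] = 2[8³/12 + 8×3.75²] = 310.3 in³.
Direct shear f_v = P/L_w = 68.3 / 16 = 4.269 kip/in (vertical).
Torsion M = P·e = 68.3 × 6.5 = 443.95 kip·in.
Critical point at (x, y) = (3.75, 4) from centroid. f_tx = M·y/J = 5.722 kip/in; f_ty = M·x/J = 5.365 kip/in.
Resultant f_max = √[f_tx² + (f_v + f_ty)²] = √[5.722² + (4.269 + 5.365)²] = 11.2 kip/in.
Capacity per unit length: φr_n = 0.75 × 0.6 × 60 × (0.707 × 0.5) = 9.544 kip/in.
11.2 > 9.544 → NOT adequate.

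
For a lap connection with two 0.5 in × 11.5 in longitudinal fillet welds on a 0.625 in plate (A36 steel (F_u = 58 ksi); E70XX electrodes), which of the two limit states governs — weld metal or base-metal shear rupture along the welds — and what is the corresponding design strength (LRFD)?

φR_n ≈ 256 kips (weld metal governs)

E70XX → F_EXX = 70 ksi.
t_e = 0.707 × 0.5 = 0.3535 in; L = 23 in.
Weld metal: φR_n = 0.75 × 0.6 × 70 × 0.3535 × 23 = 256.1 kips.
Base metal (shear rupture): φR_n = 0.75 × 0.6 × 58 × 0.625 × 23 = 375.2 kips.
Governing: weld metal.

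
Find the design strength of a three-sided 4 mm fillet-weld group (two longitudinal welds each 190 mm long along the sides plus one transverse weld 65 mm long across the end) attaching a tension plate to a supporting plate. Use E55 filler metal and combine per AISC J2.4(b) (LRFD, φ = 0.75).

E55XX → F_EXX = 550 MPa.
t_e = 0.707 × 4 = 2.828 mm.
R_nwl = 0.6 × 550 × 2.828 × 380 × 10⁻³ = 354.6 kN (longitudinal, 2 welds).
R_nwt = 0.6 × 550 × 2.828 × 65 × 10⁻³ = 60.66 kN (transverse, base value).
(i) R_nwl + R_nwt = 415.3 kN; (ii) 0.85 R_nwl + 1.5 R_nwt = 392.4 kN.
R_n = max = 415.3 kN [governs: (i)]; φR_n = 311.5 kN.

φR_n ≈ 311 kN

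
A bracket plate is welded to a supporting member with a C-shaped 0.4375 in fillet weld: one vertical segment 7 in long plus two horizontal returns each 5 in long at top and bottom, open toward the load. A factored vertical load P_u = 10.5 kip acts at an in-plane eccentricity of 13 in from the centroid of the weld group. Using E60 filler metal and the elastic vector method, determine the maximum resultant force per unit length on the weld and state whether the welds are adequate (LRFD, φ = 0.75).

E60XX → F_EXX = 60 ksi.
Total weld length L_w = 17 in. Treat welds as unit-width lines.
Centroid: x̄ = 2×5×2.5 / 17 = 1.471 in from the vertical weld.
Polar moment about centroid: J = I_x + I_y = [7³/12 + 2×5×3.5²] + [7×1.471² + 2(5³/12 + 5×1.029²)] = 197.7 in³.
Direct shear f_v = P/L_w = 10.5 / 17 = 0.6176 kip/in (vertical).
Torsion M = P·e = 10.5 × 13 = 136.5 kip·in.
Critical point at (x, y) = (3.529, 3.5) from centroid. f_tx = M·y/J = 2.417 kip/in; f_ty = M·x/J = 2.437 kip/in.
Resultant f_max = √[f_tx² + (f_v + f_ty)²] = √[2.417² + (0.6176 + 2.437)²] = 3.896 kip/in.
Capacity per unit length: φr_n = 0.75 × 0.6 × 60 × (0.707 × 0.4375) = 8.351 kip/in.
3.896 ≤ 8.351 → adequate.

f_max ≈ 3.9 kip/in; adequate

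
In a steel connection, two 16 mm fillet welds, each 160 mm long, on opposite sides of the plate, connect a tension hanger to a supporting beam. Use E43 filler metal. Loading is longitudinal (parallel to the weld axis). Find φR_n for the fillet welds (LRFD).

φR_n ≈ 700 kN

E43XX → F_EXX = 430 MPa.
Effective throat t_e = 0.707 × 16 = 11.31 mm.
Total length L = 320 mm; A_we = 11.31 × 320 = 3620 mm².
F_nw = 0.6 F_EXX = 0.6 × 430 = 258 MPa.
φR_n = 0.75 × 258 × 3620 × 10⁻³ = 700.4 kN.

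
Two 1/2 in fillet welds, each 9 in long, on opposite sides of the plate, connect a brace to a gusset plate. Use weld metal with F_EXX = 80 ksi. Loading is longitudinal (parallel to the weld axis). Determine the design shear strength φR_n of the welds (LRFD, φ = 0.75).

φR_n ≈ 229 kips

Effective throat t_e = 0.707 × 0.5 = 0.3535 in.
Total length L = 18 in; A_we = 0.3535 × 18 = 6.363 in².
F_nw = 0.6 F_EXX = 0.6 × 80 = 48 ksi.
φR_n = 0.75 × 48 × 6.363 = 229.1 kips.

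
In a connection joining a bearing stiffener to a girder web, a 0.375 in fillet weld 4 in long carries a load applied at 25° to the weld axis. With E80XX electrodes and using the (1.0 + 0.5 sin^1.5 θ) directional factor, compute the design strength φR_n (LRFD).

φR_n ≈ 43.4 kips

E80XX → F_EXX = 80 ksi.
t_e = 0.707 × 0.375 = 0.2651 in; A_we = 0.2651 × 4 = 1.06 in².
Directional factor: 1.0 + 0.5 sin^1.5(25°) = 1.137.
F_nw = 0.6 × 80 × 1.137 = 54.59 ksi.
φR_n = 0.75 × 54.59 × 1.06 = 43.42 kips.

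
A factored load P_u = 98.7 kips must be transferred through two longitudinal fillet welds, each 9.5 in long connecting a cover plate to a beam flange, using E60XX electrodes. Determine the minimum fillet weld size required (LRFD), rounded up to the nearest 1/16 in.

w = 5/16 in

E60XX → F_EXX = 60 ksi.
Total weld length L = 19 in.
Required throat t_e = P_u / (φ × 0.6 F_EXX × L) = 98.7 / (0.75 × 0.6 × 60 × 19) = 0.1924 in.
Required leg w = t_e / 0.707 = 0.2721 in → use 5/16 in.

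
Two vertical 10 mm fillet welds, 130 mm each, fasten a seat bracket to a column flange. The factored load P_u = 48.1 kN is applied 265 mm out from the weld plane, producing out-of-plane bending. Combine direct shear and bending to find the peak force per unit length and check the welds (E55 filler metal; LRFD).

f_max ≈ 2270 N/mm; NOT adequate

E55XX → F_EXX = 550 MPa.
L_w = 2 × 130 = 260 mm; section modulus (unit throat) S = 2 × L²/6 = 5633 mm².
Direct shear f_v = P/L_w = 48.1×10³/260 = 185 N/mm.
Moment M = P × e = 48.1×10³ × 265 = 12746000 N·mm; bending f_b = M/S = 2263 N/mm.
f_max = √(f_v² + f_b²) = √(185² + 2263²) = 2270 N/mm.
φr_n = 0.75 × 0.6 × 550 × (0.707 × 10) = 1750 N/mm → NOT adequate.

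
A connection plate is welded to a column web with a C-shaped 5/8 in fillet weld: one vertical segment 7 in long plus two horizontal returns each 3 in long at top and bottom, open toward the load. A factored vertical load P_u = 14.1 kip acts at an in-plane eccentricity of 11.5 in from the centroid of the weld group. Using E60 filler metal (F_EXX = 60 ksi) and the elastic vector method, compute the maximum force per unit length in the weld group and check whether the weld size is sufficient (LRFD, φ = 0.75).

Total weld length L_w = 13 in. Treat welds as unit-width lines.
Centroid: x̄ = 2×3×1.5 / 13 = 0.6923 in from the vertical weld.
Polar moment about centroid: J = I_x + I_y = [7³/12 + 2×3×3.5²] + [7×0.6923² + 2(3³/12 + 3×0.8077²)] = 113.9 in³.
Direct shear f_v = P/L_w = 14.1 / 13 = 1.085 kip/in (vertical).
Torsion M = P·e = 14.1 × 11.5 = 162.15 kip·in.
Critical point at (x, y) = (2.308, 3.5) from centroid. f_tx = M·y/J = 4.985 kip/in; f_ty = M·x/J = 3.287 kip/in.
Resultant f_max = √[f_tx² + (f_v + f_ty)²] = √[4.985² + (1.085 + 3.287)²] = 6.63 kip/in.
Capacity per unit length: φr_n = 0.75 × 0.6 × 60 × (0.707 × 0.625) = 11.93 kip/in.
6.63 ≤ 11.93 → adequate.

f_max ≈ 6.63 kip/in; adequate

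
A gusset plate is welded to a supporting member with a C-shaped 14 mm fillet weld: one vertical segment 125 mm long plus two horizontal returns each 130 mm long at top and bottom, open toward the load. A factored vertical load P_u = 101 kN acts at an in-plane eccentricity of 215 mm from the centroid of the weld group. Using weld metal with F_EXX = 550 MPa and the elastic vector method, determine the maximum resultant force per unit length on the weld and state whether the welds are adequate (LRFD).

f_max ≈ 1440 N/mm; adequate

Total weld length L_w = 385 mm. Treat welds as unit-width lines.
Centroid: x̄ = 2×130×65 / 385 = 43.9 mm from the vertical weld.
Polar moment about centroid: J = I_x + I_y = [125³/12 + 2×130×62.5²] + [125×43.9² + 2(130³/12 + 130×21.1²)] = 1901000 mm³.
Direct shear f_v = P/L_w = 101×10³ / 385 = 262.3 N/mm (vertical).
Torsion M = P·e = 101×10³ × 215 = 21715000 N·mm.
Critical point at (x, y) = (86.1, 62.5) from centroid. f_tx = M·y/J = 713.9 N/mm; f_ty = M·x/J = 983.5 N/mm.
Resultant f_max = √[f_tx² + (f_v + f_ty)²] = √[713.9² + (262.3 + 983.5)²] = 1436 N/mm.
Capacity per unit length: φr_n = 0.75 × 0.6 × 550 × (0.707 × 14) = 2450 N/mm.
1436 ≤ 2450 → adequate.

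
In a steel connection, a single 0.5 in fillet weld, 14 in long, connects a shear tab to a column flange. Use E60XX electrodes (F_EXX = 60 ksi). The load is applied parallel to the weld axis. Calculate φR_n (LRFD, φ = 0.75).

Effective throat t_e = 0.707 × 0.5 = 0.3535 in.
Total length L = 14 in; A_we = 0.3535 × 14 = 4.949 in².
F_nw = 0.6 F_EXX = 0.6 × 60 = 36 ksi.
φR_n = 0.75 × 36 × 4.949 = 133.6 kips.

φR_n ≈ 134 kips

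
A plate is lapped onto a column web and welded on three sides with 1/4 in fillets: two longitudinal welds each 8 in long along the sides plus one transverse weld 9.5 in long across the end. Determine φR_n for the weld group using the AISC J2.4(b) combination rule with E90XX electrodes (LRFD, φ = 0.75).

φR_n ≈ 199 kips

E90XX → F_EXX = 90 ksi.
t_e = 0.707 × 0.25 = 0.1767 in.
R_nwl = 0.6 × 90 × 0.1767 × 16 = 152.7 kips (longitudinal, 2 welds).
R_nwt = 0.6 × 90 × 0.1767 × 9.5 = 90.67 kips (transverse, base value).
(i) R_nwl + R_nwt = 243.4 kips; (ii) 0.85 R_nwl + 1.5 R_nwt = 265.8 kips.
R_n = max = 265.8 kips [governs: (ii)]; φR_n = 199.4 kips.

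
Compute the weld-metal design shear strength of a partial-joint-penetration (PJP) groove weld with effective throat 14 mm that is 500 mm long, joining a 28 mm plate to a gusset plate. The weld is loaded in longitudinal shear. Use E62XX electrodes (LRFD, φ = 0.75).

φR_n ≈ 1950 kN

E62XX → F_EXX = 620 MPa.
Effective throat (given) t_e = 14 mm.
A_we = 14 × 500 = 7000 mm².
F_nw = 0.6 F_EXX = 372 MPa.
φR_n = 0.75 × 372 × 7000 × 10⁻³ = 1953 kN.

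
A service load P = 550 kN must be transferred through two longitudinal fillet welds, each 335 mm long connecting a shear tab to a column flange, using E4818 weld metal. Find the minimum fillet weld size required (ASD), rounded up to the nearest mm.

E48XX → F_EXX = 480 MPa.
Total weld length L = 670 mm.
Required throat t_e = P × Ω / (0.6 F_EXX × L) = 550 × 2.0 / (0.6 × 480 × 670 × 10⁻³) = 5.701 mm.
Required leg w = t_e / 0.707 = 8.063 mm → use 9 mm.

w = 9 mm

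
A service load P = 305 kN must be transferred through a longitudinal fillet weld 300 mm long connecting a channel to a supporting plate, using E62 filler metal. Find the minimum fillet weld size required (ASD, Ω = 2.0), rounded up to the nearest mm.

E62XX → F_EXX = 620 MPa.
Total weld length L = 300 mm.
Required throat t_e = P × Ω / (0.6 F_EXX × L) = 305 × 2.0 / (0.6 × 620 × 300 × 10⁻³) = 5.466 mm.
Required leg w = t_e / 0.707 = 7.731 mm → use 8 mm.

w = 8 mm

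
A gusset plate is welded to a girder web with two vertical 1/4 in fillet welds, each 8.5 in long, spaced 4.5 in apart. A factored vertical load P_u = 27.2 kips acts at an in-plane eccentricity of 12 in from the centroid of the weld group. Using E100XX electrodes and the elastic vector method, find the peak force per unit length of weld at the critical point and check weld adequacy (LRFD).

f_max ≈ 9.19 kip/in; NOT adequate

E100XX → F_EXX = 100 ksi.
Total weld length L_w = 17 in. Treat welds as unit-width lines.
Polar moment about centroid: J = 2[d³/12 + d(b/2)²] = 2[8.5³/12 + 8.5×2.25²] = 188.4 in³.
Direct shear f_v = P/L_w = 27.2 / 17 = 1.6 kip/in (vertical).
Torsion M = P·e = 27.2 × 12 = 326.4 kip·in.
Critical point at (x, y) = (2.25, 4.25) from centroid. f_tx = M·y/J = 7.362 kip/in; f_ty = M·x/J = 3.898 kip/in.
Resultant f_max = √[f_tx² + (f_v + f_ty)²] = √[7.362² + (1.6 + 3.898)²] = 9.189 kip/in.
Capacity per unit length: φr_n = 0.75 × 0.6 × 100 × (0.707 × 0.25) = 7.954 kip/in.
9.189 > 7.954 → NOT adequate.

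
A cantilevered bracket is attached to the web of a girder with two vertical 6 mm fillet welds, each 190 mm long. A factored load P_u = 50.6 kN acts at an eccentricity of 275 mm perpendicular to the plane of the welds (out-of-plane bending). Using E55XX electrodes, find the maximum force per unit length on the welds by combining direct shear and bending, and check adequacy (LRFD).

E55XX → F_EXX = 550 MPa.
L_w = 2 × 190 = 380 mm; section modulus (unit throat) S = 2 × L²/6 = 12030 mm².
Direct shear f_v = P/L_w = 50.6×10³/380 = 133.2 N/mm.
Moment M = P × e = 50.6×10³ × 275 = 13915000 N·mm; bending f_b = M/S = 1156 N/mm.
f_max = √(f_v² + f_b²) = √(133.2² + 1156²) = 1164 N/mm.
φr_n = 0.75 × 0.6 × 550 × (0.707 × 6) = 1050 N/mm → NOT adequate.

f_max ≈ 1160 N/mm; NOT adequate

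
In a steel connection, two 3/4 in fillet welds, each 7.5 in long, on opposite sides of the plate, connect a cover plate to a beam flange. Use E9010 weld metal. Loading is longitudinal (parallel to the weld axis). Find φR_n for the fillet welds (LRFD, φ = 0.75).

E90XX → F_EXX = 90 ksi.
Effective throat t_e = 0.707 × 0.75 = 0.5302 in.
Total length L = 15 in; A_we = 0.5302 × 15 = 7.954 in².
F_nw = 0.6 F_EXX = 0.6 × 90 = 54 ksi.
φR_n = 0.75 × 54 × 7.954 = 322.1 kip.

φR_n ≈ 322 kip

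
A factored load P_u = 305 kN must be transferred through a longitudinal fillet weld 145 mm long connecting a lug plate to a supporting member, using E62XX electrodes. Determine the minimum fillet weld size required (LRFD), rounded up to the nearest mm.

w = 11 mm

E62XX → F_EXX = 620 MPa.
Total weld length L = 145 mm.
Required throat t_e = P_u / (φ × 0.6 F_EXX × L) = 305 / (0.75 × 0.6 × 620 × 145 × 10⁻³) = 7.539 mm.
Required leg w = t_e / 0.707 = 10.66 mm → use 11 mm.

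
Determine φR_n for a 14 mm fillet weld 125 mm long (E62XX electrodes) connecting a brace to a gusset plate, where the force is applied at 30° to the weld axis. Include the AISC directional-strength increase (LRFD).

E62XX → F_EXX = 620 MPa.
t_e = 0.707 × 14 = 9.898 mm; A_we = 9.898 × 125 = 1237 mm².
Directional factor: 1.0 + 0.5 sin^1.5(30°) = 1.177.
F_nw = 0.6 × 620 × 1.177 = 437.8 MPa.
φR_n = 0.75 × 437.8 × 1237 × 10⁻³ = 406.2 kN.

φR_n ≈ 406 kN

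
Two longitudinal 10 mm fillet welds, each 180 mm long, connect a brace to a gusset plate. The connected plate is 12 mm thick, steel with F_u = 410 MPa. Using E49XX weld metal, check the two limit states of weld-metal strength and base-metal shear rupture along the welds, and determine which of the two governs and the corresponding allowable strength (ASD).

E49XX → F_EXX = 490 MPa.
t_e = 0.707 × 10 = 7.07 mm; L = 360 mm.
Weld metal: R_n/Ω = (1/2.0) × 0.6 × 490 × 7.07 × 360 × 10⁻³ = 374.1 kN.
Base metal (shear rupture): R_n/Ω = (1/2.0) × 0.6 × 410 × 12 × 360 × 10⁻³ = 531.4 kN.
Governing: weld metal.

R_n/Ω ≈ 374 kN (weld metal governs)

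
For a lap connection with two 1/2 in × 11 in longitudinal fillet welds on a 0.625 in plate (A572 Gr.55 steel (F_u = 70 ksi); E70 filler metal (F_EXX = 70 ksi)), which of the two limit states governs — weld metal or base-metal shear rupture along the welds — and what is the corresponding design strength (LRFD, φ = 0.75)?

t_e = 0.707 × 0.5 = 0.3535 in; L = 22 in.
Weld metal: φR_n = 0.75 × 0.6 × 70 × 0.3535 × 22 = 245 kips.
Base metal (shear rupture): φR_n = 0.75 × 0.6 × 70 × 0.625 × 22 = 433.1 kips.
Governing: weld metal.

φR_n ≈ 245 kips (weld metal governs)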